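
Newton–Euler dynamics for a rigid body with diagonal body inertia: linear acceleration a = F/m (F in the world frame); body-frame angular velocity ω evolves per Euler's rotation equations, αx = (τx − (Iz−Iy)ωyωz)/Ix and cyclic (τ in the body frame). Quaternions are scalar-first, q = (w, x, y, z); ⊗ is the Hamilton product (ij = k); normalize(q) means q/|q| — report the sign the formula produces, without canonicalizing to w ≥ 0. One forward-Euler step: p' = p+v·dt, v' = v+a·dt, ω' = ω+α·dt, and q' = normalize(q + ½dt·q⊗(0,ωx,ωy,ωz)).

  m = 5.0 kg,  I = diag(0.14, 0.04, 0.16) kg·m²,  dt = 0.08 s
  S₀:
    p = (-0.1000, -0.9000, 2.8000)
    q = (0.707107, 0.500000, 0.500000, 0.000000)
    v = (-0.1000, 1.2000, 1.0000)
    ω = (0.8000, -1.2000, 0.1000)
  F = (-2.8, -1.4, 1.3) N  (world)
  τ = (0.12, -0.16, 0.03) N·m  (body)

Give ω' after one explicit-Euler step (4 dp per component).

angular accel α = (0.9600, -3.9600, -0.4125)
ω + α·dt = (0.8768, -1.5168, 0.0670)

ω' = (0.8768, -1.5168, 0.0670)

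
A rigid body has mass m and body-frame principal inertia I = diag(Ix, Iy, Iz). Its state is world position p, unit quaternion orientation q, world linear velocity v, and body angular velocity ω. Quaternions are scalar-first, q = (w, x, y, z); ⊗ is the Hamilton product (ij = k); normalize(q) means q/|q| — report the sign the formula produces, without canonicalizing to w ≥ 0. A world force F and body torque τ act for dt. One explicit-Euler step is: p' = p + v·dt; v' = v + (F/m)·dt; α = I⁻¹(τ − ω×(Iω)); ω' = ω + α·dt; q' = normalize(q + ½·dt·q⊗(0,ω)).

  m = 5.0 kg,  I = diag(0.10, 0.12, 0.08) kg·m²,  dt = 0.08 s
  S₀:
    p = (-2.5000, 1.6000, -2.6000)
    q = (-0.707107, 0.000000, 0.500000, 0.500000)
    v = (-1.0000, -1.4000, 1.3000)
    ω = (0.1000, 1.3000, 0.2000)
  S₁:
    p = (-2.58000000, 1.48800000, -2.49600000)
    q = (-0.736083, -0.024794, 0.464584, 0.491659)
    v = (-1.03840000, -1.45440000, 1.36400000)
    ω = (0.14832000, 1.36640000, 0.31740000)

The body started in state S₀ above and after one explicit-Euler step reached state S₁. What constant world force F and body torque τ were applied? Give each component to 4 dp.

F = (-2.4000, -3.4000, 4.0000)
τ = (0.0500, 0.1000, 0.1200)

Δv = v₁−v₀ = (-0.03840000, -0.05440000, 0.06400000)
m·(v₁−v₀)/dt = (-2.4000, -3.4000, 4.0000)
ω₁ − ω₀ = (0.04832000, 0.06640000, 0.11740000)
applied torque τ = (0.0500, 0.1000, 0.1200)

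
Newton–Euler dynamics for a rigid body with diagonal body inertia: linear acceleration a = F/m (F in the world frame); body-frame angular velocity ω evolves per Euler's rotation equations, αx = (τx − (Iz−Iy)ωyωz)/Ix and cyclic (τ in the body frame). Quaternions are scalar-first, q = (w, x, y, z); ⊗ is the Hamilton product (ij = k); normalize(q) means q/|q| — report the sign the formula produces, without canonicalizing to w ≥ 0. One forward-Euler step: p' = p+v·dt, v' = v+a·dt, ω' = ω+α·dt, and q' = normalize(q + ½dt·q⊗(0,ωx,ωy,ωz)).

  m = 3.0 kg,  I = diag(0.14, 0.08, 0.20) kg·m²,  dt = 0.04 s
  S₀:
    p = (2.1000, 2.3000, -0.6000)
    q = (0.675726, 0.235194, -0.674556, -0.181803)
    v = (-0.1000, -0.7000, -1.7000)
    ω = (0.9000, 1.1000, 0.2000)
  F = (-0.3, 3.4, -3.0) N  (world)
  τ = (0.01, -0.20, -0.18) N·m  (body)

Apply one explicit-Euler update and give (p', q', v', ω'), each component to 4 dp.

p' = (2.0960, 2.2720, -0.6680)
q' = (0.6868, 0.2486, -0.6636, -0.1617)
v' = (-0.1040, -0.6547, -1.7400)
ω' = (0.8953, 1.0054, 0.1759)

gyro term ω×Iω = (0.0264, -0.0108, -0.0594)
α = I⁻¹(τ − ω×Iω) = (-0.1171, -2.3650, -0.6030)
ω' = ω + α·dt = (0.8953, 1.0054, 0.1759)
2q̇ = q⊗(0,ω) = (0.5666976, 0.6732255, 0.5326371, 1.0009590)
q' = normalize(q + ½dt·q⊗(0,ω)) = (0.6868, 0.2486, -0.6636, -0.1617)
a = (-0.1000, 1.1333, -1.0000)
p + v·dt = (2.0960, 2.2720, -0.6680)
v' = v + a·dt = (-0.1040, -0.6547, -1.7400)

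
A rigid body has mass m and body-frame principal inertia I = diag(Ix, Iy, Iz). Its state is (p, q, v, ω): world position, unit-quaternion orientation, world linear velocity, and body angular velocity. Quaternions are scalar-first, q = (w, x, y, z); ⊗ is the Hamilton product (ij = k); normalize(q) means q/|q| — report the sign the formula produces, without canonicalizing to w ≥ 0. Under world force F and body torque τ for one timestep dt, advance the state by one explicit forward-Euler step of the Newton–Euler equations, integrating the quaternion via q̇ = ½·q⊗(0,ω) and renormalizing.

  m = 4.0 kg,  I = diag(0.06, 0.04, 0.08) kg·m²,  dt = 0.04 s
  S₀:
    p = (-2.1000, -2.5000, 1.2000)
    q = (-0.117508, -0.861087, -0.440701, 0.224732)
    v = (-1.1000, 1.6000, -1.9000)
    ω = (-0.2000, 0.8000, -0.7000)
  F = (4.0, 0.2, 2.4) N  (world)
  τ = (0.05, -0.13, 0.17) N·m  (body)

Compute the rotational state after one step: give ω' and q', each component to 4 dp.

ω' = (-0.1517, 0.6728, -0.6166)
q' = (-0.1107, -0.8578, -0.4554, 0.2108)

ω×(Iω) gyroscopic = (-0.0224, -0.0028, 0.0032)
(τ − ω×Iω)/I = (1.2067, -3.1800, 2.0850)
ω' = ω + α·dt = (-0.1517, 0.6728, -0.6166)
Hamilton product q⊗(0,ω) = (0.3376558, 0.1522067, -0.7417137, -0.6947542)
q' = normalize(q + ½dt·q⊗(0,ω)) = (-0.1107, -0.8578, -0.4554, 0.2108)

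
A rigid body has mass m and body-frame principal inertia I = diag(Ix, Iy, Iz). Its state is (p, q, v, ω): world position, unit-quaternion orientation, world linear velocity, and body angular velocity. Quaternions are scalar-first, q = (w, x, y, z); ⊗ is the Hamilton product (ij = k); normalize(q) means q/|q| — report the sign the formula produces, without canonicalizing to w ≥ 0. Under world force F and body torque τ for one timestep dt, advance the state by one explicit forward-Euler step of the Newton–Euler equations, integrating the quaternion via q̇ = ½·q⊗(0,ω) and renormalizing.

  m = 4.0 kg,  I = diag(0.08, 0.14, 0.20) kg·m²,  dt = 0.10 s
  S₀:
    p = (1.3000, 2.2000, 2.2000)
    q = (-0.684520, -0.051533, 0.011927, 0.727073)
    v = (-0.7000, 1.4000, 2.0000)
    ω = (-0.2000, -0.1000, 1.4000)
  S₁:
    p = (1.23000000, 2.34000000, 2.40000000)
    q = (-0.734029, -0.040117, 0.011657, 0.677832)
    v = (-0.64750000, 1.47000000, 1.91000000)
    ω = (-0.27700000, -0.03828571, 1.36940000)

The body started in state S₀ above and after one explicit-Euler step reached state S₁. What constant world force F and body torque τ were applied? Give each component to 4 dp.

velocity change Δv = (0.05250000, 0.07000000, -0.09000000)
F = m·Δv/dt = (2.1000, 2.8000, -3.6000)
ω₁ − ω₀ = (-0.07700000, 0.06171429, -0.03060000)
precession coupling = (-0.0084, 0.0336, 0.0012)
τ = I·(Δω/dt) + ω₀×(Iω₀) = (-0.0700, 0.1200, -0.0600)

F = (2.1000, 2.8000, -3.6000)
τ = (-0.0700, 0.1200, -0.0600)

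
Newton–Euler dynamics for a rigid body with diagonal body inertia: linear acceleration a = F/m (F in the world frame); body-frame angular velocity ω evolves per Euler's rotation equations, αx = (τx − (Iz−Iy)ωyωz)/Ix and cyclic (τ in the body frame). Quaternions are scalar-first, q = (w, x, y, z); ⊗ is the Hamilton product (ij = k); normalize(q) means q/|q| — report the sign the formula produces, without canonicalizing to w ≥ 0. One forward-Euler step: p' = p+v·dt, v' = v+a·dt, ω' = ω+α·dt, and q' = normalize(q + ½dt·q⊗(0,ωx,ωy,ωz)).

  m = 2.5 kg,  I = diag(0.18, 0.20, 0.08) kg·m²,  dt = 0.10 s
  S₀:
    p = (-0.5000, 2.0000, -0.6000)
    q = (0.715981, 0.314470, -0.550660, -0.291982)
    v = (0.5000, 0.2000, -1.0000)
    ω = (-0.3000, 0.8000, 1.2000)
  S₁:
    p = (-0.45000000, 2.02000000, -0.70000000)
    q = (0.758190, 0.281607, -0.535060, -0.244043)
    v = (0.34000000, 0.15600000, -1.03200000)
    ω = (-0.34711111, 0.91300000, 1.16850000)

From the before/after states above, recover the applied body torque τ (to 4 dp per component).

Δω = ω₁−ω₀ = (-0.04711111, 0.11300000, -0.03150000)
I·α + gyro = (-0.2000, 0.1900, -0.0300)

τ = (-0.2000, 0.1900, -0.0300)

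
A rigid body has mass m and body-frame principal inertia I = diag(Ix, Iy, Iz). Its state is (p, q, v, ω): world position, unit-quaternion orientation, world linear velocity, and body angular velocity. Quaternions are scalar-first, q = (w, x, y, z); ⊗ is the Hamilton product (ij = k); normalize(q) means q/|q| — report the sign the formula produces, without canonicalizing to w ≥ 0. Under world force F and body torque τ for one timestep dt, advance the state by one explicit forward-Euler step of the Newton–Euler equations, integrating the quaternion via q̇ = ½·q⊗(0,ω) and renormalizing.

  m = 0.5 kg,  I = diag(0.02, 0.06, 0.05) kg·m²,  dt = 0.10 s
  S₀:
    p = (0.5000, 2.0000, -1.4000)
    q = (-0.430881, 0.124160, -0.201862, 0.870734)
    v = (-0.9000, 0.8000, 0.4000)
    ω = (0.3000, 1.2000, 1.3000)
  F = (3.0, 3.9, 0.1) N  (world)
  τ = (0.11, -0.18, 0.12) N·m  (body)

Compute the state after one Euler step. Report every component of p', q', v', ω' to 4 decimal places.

p' = (0.4100, 2.0800, -1.3600)
q' = (-0.4753, 0.0521, -0.2218, 0.8498)
v' = (-0.3000, 1.5800, 0.4200)
ω' = (0.9280, 0.9195, 1.5112)

α = I⁻¹(τ − ω×Iω) = (6.2800, -2.8050, 2.1120)
new body rate ω' = (0.9280, 0.9195, 1.5112)
Hamilton product q⊗(0,ω) = (-0.9269678, -1.4365657, -0.4172450, -0.3505947)
q' = normalize(q + ½dt·q⊗(0,ω)) = (-0.4753, 0.0521, -0.2218, 0.8498)
linear accel F/m = (6.0000, 7.8000, 0.2000)
p + v·dt = (0.4100, 2.0800, -1.3600)
new velocity v' = (-0.3000, 1.5800, 0.4200)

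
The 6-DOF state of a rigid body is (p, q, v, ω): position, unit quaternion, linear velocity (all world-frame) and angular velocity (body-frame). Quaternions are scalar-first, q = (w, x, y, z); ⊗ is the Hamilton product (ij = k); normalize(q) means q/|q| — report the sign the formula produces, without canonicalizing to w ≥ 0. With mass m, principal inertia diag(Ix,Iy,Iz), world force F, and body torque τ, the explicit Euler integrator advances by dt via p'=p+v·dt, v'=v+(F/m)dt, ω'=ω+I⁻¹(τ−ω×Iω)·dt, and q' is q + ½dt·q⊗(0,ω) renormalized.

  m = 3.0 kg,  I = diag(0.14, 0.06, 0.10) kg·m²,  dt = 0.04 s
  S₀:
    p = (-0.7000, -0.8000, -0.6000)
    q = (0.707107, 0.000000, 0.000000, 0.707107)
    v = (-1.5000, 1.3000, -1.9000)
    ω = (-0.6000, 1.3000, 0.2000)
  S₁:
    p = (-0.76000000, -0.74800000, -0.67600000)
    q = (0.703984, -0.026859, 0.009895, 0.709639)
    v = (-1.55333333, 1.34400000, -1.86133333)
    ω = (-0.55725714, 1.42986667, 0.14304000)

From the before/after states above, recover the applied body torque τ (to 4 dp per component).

τ = (0.1600, 0.1900, -0.0800)

ω₁ − ω₀ = (0.04274286, 0.12986667, -0.05696000)
precession coupling = (0.0104, -0.0048, 0.0624)
applied torque τ = (0.1600, 0.1900, -0.0800)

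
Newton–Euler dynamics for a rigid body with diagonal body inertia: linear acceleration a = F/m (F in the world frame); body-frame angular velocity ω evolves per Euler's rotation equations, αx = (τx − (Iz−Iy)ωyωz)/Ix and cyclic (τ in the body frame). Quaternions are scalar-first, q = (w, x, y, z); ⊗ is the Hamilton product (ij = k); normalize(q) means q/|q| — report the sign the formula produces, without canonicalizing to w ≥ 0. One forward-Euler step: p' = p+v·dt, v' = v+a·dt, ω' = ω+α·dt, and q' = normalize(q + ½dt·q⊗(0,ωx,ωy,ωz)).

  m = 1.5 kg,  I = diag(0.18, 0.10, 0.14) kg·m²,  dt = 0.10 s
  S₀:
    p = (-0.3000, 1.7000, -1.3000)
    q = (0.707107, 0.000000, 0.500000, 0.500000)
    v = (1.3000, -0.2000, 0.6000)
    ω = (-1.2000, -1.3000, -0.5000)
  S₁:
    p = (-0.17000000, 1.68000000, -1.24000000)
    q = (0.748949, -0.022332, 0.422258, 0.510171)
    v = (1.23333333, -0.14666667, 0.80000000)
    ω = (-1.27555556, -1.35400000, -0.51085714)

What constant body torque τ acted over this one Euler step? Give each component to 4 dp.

Δω = ω₁−ω₀ = (-0.07555556, -0.05400000, -0.01085714)
τ = I·(Δω/dt) + ω₀×(Iω₀) = (-0.1100, -0.0300, -0.1400)

τ = (-0.1100, -0.0300, -0.1400)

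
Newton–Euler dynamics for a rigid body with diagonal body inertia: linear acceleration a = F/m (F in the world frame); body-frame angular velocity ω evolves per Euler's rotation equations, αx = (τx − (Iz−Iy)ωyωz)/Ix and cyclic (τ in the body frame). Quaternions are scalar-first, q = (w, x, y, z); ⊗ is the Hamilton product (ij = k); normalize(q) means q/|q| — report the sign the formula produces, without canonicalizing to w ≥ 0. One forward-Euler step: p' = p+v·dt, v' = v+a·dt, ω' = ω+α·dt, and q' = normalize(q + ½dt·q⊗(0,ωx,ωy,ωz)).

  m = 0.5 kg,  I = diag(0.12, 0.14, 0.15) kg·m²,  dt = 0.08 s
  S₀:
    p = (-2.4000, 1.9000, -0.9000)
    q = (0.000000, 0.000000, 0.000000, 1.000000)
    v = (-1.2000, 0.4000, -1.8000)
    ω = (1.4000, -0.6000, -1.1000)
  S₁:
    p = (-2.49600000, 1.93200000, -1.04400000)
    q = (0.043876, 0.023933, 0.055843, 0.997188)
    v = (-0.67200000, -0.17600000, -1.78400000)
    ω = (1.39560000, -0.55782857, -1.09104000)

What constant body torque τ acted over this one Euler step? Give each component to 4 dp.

ω₁ − ω₀ = (-0.00440000, 0.04217143, 0.00896000)
gyro term ω₀×Iω₀ = (0.0066, 0.0462, -0.0168)
τ = I·(Δω/dt) + ω₀×(Iω₀) = (0.0000, 0.1200, 0.0000)

τ = (0.0000, 0.1200, 0.0000)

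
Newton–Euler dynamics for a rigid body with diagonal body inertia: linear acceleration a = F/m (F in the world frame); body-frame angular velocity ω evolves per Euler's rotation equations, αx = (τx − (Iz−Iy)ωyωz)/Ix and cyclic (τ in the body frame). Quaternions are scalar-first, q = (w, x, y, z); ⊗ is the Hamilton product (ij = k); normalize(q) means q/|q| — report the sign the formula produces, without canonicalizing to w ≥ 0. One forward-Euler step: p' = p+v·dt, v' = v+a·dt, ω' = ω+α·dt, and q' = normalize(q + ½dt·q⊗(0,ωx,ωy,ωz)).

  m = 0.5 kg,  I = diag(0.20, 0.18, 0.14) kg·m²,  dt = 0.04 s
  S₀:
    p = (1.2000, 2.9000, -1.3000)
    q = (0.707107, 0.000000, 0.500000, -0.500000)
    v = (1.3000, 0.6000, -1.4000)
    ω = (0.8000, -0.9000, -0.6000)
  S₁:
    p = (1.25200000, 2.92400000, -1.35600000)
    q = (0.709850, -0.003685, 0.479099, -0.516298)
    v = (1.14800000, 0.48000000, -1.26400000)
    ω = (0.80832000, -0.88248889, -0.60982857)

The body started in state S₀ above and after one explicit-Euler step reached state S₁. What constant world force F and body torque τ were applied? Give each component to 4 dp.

F = (-1.9000, -1.5000, 1.7000)
τ = (0.0200, 0.0500, -0.0200)

Δω = ω₁−ω₀ = (0.00832000, 0.01751111, -0.00982857)
gyro term ω₀×Iω₀ = (-0.0216, -0.0288, 0.0144)
I·α + gyro = (0.0200, 0.0500, -0.0200)
Δv = v₁−v₀ = (-0.15200000, -0.12000000, 0.13600000)
F = m·Δv/dt = (-1.9000, -1.5000, 1.7000)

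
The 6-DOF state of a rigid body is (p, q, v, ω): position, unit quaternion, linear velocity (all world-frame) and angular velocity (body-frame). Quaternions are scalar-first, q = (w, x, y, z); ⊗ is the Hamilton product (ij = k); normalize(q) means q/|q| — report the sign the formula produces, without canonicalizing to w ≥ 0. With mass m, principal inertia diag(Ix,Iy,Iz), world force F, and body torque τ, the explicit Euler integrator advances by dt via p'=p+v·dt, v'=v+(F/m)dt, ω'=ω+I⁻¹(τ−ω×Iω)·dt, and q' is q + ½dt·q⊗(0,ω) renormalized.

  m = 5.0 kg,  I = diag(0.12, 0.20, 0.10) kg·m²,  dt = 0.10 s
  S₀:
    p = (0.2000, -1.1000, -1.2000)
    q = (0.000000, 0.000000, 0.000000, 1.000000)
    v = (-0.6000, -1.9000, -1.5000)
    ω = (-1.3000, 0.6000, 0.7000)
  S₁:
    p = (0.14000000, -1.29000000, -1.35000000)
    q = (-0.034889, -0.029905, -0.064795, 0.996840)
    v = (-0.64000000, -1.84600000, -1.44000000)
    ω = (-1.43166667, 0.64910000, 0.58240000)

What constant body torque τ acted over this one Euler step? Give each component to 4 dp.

τ = (-0.2000, 0.0800, -0.1800)

rate change Δω = (-0.13166667, 0.04910000, -0.11760000)
applied torque τ = (-0.2000, 0.0800, -0.1800)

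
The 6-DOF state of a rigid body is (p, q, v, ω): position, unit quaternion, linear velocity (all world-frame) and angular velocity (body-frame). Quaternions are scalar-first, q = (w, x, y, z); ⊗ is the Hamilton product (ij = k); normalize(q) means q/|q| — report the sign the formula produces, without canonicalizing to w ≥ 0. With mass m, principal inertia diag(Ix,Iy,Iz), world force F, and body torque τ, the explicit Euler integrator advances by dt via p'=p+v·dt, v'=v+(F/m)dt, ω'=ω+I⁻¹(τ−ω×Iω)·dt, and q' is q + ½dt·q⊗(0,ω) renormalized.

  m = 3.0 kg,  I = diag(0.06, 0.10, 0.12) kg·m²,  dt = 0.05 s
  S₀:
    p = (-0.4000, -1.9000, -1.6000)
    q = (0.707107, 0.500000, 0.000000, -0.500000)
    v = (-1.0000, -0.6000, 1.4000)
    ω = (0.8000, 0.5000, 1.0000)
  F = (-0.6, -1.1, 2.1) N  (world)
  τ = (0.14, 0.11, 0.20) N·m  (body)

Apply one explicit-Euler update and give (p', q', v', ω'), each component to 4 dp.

p' = (-0.4500, -1.9300, -1.5300)
q' = (0.7092, 0.5201, -0.0137, -0.4758)
v' = (-1.0100, -0.6183, 1.4350)
ω' = (0.9083, 0.5790, 1.0767)

precession coupling ω×(Iω) = (0.0100, -0.0480, 0.0160)
α = I⁻¹(τ − ω×Iω) = (2.1667, 1.5800, 1.5333)
ω' = ω + α·dt = (0.9083, 0.5790, 1.0767)
2q̇ = q⊗(0,ω) = (0.1000000, 0.8156856, -0.5464465, 0.9571070)
updated quaternion q' = (0.7092, 0.5201, -0.0137, -0.4758)
new position p' = (-0.4500, -1.9300, -1.5300)
new velocity v' = (-1.0100, -0.6183, 1.4350)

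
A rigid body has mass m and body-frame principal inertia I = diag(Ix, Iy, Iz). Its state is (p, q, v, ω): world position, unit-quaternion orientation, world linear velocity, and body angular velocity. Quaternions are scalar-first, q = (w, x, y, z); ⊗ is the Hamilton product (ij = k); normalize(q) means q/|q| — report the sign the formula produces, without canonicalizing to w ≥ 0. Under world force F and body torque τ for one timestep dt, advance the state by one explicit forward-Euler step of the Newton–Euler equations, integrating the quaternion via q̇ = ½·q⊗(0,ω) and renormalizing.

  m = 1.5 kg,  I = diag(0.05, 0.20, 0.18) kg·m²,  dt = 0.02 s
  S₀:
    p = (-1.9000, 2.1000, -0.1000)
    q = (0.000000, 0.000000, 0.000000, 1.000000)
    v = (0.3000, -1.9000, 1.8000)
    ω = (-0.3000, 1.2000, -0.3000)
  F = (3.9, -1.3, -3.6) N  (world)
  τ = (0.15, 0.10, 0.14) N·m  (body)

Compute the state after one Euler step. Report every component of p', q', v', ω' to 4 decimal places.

p' = (-1.8940, 2.0620, -0.0640)
q' = (0.0030, -0.0120, -0.0030, 0.9999)
v' = (0.3520, -1.9173, 1.7520)
ω' = (-0.2429, 1.2112, -0.2784)

p + v·dt = (-1.8940, 2.0620, -0.0640)
v' = v + a·dt = (0.3520, -1.9173, 1.7520)
gyro term ω×Iω = (0.0072, -0.0117, -0.0540)
α = I⁻¹(τ − ω×Iω) = (2.8560, 0.5585, 1.0778)
ω + α·dt = (-0.2429, 1.2112, -0.2784)
q⊗(0,ω) = (0.3000000, -1.2000000, -0.3000000, 0.0000000)
q + ½dt·q⊗(0,ω), renormalized = (0.0030, -0.0120, -0.0030, 0.9999)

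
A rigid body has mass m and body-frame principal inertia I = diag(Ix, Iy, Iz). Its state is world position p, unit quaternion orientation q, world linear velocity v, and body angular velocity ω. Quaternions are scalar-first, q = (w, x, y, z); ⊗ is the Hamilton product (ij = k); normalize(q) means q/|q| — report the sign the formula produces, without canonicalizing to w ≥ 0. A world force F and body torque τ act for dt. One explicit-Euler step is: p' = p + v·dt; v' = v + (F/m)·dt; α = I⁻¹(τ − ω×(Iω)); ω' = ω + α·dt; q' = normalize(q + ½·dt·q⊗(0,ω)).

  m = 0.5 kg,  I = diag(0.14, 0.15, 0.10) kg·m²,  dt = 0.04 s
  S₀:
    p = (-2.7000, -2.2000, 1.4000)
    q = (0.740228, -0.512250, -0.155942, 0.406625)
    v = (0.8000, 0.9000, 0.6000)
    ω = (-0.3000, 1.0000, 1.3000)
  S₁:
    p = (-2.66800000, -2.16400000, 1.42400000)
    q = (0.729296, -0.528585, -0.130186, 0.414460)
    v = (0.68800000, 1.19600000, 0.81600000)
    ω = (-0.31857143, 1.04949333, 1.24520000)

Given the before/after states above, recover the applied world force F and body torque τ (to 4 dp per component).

v₁ − v₀ = (-0.11200000, 0.29600000, 0.21600000)
m·(v₁−v₀)/dt = (-1.4000, 3.7000, 2.7000)
ω₁ − ω₀ = (-0.01857143, 0.04949333, -0.05480000)
gyro term ω₀×Iω₀ = (-0.0650, -0.0156, -0.0030)
I·α + gyro = (-0.1300, 0.1700, -0.1400)

F = (-1.4000, 3.7000, 2.7000)
τ = (-0.1300, 0.1700, -0.1400)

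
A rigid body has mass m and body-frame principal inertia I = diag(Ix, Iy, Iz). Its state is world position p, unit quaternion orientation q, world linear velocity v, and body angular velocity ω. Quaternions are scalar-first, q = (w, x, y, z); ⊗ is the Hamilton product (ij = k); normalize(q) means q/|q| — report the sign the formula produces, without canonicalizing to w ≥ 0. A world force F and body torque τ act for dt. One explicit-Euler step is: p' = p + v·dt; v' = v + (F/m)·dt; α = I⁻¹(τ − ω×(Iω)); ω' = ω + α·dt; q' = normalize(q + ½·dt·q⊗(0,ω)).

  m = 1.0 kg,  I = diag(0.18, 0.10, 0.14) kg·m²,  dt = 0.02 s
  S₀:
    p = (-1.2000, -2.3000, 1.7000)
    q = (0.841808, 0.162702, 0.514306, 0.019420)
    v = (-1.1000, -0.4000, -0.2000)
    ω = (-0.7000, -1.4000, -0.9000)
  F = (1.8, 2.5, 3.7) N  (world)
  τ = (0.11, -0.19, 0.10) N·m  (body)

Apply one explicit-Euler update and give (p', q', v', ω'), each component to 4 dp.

new position p' = (-1.2220, -2.3080, 1.6960)
v' = v + a·dt = (-1.0640, -0.3500, -0.1260)
ω×(Iω) gyroscopic = (0.0504, 0.0252, -0.0784)
α = I⁻¹(τ − ω×Iω) = (0.3311, -2.1520, 1.2743)
new body rate ω' = (-0.6934, -1.4430, -0.8745)
2q̇ = q⊗(0,ω) = (0.8513978, -1.0249530, -1.0456934, -0.6253958)
q' = normalize(q + ½dt·q⊗(0,ω)) = (0.8502, 0.1524, 0.5038, 0.0132)

p' = (-1.2220, -2.3080, 1.6960)
q' = (0.8502, 0.1524, 0.5038, 0.0132)
v' = (-1.0640, -0.3500, -0.1260)
ω' = (-0.6934, -1.4430, -0.8745)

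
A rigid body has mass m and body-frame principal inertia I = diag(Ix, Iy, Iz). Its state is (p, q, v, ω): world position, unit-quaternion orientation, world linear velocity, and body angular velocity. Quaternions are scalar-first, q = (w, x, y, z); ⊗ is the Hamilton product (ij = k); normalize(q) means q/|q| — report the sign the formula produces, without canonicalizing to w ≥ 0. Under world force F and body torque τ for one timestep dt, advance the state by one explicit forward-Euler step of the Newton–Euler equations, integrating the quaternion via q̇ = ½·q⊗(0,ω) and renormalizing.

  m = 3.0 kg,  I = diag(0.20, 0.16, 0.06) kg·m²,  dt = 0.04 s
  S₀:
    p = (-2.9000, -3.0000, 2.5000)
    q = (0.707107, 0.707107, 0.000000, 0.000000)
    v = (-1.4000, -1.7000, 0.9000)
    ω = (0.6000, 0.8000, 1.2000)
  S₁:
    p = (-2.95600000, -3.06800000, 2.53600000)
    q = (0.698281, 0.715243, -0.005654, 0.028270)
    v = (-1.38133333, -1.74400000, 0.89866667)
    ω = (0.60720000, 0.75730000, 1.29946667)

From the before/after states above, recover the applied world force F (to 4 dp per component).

velocity change Δv = (0.01866667, -0.04400000, -0.00133333)
F = m·Δv/dt = (1.4000, -3.3000, -0.1000)

F = (1.4000, -3.3000, -0.1000)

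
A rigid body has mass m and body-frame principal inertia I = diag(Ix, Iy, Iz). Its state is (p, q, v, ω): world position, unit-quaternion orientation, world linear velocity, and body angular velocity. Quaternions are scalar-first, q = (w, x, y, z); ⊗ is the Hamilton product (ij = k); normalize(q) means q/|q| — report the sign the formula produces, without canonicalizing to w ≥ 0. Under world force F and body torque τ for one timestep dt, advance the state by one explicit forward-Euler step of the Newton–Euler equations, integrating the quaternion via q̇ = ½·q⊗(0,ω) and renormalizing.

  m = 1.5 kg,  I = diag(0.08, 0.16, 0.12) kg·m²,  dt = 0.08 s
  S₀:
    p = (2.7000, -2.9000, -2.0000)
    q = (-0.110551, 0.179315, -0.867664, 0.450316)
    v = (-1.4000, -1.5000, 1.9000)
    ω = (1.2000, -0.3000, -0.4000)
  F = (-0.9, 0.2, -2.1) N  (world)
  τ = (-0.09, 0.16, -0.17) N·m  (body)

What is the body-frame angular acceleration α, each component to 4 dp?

gyro term ω×Iω = (-0.0048, 0.0192, -0.0288)
angular accel α = (-1.0650, 0.8800, -1.1767)

α = (-1.0650, 0.8800, -1.1767)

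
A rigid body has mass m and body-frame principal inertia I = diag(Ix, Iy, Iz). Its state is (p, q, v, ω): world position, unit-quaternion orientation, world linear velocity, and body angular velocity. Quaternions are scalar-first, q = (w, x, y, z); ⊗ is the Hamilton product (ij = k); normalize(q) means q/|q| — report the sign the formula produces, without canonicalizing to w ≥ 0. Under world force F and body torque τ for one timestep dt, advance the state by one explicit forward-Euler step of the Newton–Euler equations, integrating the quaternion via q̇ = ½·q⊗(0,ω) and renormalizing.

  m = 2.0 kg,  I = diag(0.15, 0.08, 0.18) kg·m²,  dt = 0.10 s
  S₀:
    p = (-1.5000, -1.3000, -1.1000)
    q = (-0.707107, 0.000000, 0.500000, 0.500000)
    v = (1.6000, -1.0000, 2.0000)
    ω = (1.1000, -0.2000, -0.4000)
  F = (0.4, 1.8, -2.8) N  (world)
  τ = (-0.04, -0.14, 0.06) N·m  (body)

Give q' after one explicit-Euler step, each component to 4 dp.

Hamilton product q⊗(0,ω) = (0.3000000, -0.8778177, 0.6914214, -0.2671572)
q' = normalize(q + ½dt·q⊗(0,ω)) = (-0.6909, -0.0438, 0.5336, 0.4858)

q' = (-0.6909, -0.0438, 0.5336, 0.4858)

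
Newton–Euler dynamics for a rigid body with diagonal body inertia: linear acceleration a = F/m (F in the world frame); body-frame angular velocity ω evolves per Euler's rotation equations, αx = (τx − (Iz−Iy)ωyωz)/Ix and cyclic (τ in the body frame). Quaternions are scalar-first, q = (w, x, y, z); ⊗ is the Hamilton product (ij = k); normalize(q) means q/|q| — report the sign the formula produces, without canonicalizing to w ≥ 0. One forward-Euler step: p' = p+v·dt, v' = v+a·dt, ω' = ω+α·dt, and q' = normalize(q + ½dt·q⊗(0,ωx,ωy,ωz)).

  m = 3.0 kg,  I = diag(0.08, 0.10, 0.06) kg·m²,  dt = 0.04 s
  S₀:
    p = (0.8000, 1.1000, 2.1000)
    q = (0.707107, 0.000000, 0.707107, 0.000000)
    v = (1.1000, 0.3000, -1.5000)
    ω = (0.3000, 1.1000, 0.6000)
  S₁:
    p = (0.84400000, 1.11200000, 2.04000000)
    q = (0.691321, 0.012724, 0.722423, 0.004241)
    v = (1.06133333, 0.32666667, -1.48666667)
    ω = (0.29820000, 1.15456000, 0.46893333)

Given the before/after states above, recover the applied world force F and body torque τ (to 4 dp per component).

F = (-2.9000, 2.0000, 1.0000)
τ = (-0.0300, 0.1400, -0.1900)

v₁ − v₀ = (-0.03866667, 0.02666667, 0.01333333)
applied force F = (-2.9000, 2.0000, 1.0000)
ω₁ − ω₀ = (-0.00180000, 0.05456000, -0.13106667)
ω₀×(Iω₀) = (-0.0264, 0.0036, 0.0066)
τ = I·(Δω/dt) + ω₀×(Iω₀) = (-0.0300, 0.1400, -0.1900)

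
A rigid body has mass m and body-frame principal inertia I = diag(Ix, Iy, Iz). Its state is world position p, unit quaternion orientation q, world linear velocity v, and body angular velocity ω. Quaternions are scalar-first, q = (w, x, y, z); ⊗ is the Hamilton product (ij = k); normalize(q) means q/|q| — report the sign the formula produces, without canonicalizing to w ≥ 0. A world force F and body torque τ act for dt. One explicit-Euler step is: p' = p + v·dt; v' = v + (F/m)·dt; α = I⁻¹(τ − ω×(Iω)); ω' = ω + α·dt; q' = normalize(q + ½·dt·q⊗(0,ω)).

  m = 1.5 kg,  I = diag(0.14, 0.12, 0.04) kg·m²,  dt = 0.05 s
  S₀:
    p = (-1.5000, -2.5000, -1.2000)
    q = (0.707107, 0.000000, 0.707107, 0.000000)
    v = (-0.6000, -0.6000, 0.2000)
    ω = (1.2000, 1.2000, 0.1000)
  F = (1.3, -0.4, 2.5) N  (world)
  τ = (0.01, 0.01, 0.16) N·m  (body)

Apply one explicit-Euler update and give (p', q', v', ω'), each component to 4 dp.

p' = (-1.5300, -2.5300, -1.1900)
q' = (0.6853, 0.0230, 0.7277, -0.0194)
v' = (-0.5567, -0.6133, 0.2833)
ω' = (1.2070, 1.1992, 0.3360)

(τ − ω×Iω)/I = (0.1400, -0.0167, 4.7200)
new body rate ω' = (1.2070, 1.1992, 0.3360)
q⊗(0,ω) = (-0.8485284, 0.9192391, 0.8485284, -0.7778177)
q + ½dt·q⊗(0,ω), renormalized = (0.6853, 0.0230, 0.7277, -0.0194)
a = F/m = (0.8667, -0.2667, 1.6667)
new position p' = (-1.5300, -2.5300, -1.1900)
v' = v + a·dt = (-0.5567, -0.6133, 0.2833)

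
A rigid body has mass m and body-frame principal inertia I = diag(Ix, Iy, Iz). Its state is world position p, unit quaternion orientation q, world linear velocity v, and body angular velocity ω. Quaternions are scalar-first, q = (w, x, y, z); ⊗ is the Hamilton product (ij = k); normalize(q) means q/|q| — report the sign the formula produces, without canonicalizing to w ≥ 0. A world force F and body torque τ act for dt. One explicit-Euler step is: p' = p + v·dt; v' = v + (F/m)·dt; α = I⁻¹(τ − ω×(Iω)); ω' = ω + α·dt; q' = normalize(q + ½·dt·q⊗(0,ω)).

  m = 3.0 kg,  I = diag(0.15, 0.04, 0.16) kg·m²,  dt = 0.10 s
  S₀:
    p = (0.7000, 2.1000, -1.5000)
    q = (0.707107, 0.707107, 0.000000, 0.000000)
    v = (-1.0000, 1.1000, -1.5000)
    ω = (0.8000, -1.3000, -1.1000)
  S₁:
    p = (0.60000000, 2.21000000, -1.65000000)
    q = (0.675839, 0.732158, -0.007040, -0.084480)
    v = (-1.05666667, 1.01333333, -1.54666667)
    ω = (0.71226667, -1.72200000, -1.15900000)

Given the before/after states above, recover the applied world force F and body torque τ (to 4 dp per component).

F = (-1.7000, -2.6000, -1.4000)
τ = (0.0400, -0.1600, 0.0200)

Δω = ω₁−ω₀ = (-0.08773333, -0.42200000, -0.05900000)
τ = I·(Δω/dt) + ω₀×(Iω₀) = (0.0400, -0.1600, 0.0200)
velocity change Δv = (-0.05666667, -0.08666667, -0.04666667)
F = m·Δv/dt = (-1.7000, -2.6000, -1.4000)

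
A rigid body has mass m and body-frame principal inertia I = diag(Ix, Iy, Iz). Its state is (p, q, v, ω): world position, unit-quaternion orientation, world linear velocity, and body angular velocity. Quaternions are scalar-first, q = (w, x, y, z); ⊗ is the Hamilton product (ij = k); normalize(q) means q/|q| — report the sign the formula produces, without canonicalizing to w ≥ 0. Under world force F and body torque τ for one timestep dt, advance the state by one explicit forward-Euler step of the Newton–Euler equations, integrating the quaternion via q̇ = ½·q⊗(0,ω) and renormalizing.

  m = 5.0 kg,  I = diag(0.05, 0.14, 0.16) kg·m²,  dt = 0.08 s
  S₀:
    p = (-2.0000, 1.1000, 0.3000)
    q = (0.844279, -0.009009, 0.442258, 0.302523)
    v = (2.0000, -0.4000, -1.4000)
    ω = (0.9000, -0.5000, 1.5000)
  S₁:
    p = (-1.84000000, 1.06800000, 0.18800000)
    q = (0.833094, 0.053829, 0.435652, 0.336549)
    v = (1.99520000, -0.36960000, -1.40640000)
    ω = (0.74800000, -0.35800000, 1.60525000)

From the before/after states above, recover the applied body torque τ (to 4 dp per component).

ω₁ − ω₀ = (-0.15200000, 0.14200000, 0.10525000)
gyro term ω₀×Iω₀ = (-0.0150, -0.1485, -0.0405)
I·α + gyro = (-0.1100, 0.1000, 0.1700)

τ = (-0.1100, 0.1000, 0.1700)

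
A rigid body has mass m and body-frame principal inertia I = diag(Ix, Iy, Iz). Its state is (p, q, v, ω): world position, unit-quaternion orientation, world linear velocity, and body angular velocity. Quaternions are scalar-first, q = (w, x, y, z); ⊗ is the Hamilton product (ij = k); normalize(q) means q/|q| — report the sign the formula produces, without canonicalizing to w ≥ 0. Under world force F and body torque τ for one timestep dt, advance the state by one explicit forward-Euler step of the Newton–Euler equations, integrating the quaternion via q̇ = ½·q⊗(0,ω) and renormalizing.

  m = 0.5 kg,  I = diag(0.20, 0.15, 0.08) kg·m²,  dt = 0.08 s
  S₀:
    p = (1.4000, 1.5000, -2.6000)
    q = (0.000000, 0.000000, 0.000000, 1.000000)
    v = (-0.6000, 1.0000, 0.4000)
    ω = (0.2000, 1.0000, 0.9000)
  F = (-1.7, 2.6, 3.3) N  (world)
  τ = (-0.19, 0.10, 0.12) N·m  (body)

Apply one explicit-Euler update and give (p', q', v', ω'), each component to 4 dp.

gyro term ω×Iω = (-0.0630, 0.0216, -0.0100)
angular accel α = (-0.6350, 0.5227, 1.6250)
new body rate ω' = (0.1492, 1.0418, 1.0300)
Hamilton product q⊗(0,ω) = (-0.9000000, -1.0000000, 0.2000000, 0.0000000)
q' = normalize(q + ½dt·q⊗(0,ω)) = (-0.0359, -0.0399, 0.0080, 0.9985)
p' = p + v·dt = (1.3520, 1.5800, -2.5680)
v + (F/m)dt = (-0.8720, 1.4160, 0.9280)

p' = (1.3520, 1.5800, -2.5680)
q' = (-0.0359, -0.0399, 0.0080, 0.9985)
v' = (-0.8720, 1.4160, 0.9280)
ω' = (0.1492, 1.0418, 1.0300)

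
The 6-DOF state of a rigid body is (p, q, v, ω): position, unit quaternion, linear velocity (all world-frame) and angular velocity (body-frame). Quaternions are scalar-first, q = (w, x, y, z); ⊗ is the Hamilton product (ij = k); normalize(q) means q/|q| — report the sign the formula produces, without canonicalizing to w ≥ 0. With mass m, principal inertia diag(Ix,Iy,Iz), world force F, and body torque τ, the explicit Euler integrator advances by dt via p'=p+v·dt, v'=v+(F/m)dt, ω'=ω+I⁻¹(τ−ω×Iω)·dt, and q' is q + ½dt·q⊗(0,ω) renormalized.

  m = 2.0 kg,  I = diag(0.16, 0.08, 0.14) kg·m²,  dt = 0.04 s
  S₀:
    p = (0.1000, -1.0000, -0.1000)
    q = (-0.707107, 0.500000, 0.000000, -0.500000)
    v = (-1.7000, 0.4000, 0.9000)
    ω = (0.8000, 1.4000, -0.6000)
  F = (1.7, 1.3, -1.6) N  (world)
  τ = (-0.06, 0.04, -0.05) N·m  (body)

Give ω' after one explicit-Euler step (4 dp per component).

ω' = (0.7976, 1.4248, -0.5887)

(τ − ω×Iω)/I = (-0.0600, 0.6200, 0.2829)
ω' = ω + α·dt = (0.7976, 1.4248, -0.5887)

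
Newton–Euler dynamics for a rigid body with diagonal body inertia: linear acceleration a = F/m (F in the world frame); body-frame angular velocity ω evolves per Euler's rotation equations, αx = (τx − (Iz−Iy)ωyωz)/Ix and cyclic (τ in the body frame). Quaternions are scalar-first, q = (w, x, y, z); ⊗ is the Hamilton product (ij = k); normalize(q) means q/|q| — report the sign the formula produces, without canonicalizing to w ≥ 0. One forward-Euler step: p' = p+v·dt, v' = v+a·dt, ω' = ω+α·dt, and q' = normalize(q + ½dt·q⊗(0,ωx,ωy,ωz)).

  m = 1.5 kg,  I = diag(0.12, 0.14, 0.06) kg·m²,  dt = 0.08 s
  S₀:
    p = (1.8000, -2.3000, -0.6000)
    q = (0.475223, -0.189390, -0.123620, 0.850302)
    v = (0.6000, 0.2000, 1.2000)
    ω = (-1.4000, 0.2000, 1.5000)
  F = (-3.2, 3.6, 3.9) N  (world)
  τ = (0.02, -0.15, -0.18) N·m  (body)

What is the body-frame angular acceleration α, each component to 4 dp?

α = (0.3667, -0.1714, -2.9067)

precession coupling ω×(Iω) = (-0.0240, -0.1260, -0.0056)
α = I⁻¹(τ − ω×Iω) = (0.3667, -0.1714, -2.9067)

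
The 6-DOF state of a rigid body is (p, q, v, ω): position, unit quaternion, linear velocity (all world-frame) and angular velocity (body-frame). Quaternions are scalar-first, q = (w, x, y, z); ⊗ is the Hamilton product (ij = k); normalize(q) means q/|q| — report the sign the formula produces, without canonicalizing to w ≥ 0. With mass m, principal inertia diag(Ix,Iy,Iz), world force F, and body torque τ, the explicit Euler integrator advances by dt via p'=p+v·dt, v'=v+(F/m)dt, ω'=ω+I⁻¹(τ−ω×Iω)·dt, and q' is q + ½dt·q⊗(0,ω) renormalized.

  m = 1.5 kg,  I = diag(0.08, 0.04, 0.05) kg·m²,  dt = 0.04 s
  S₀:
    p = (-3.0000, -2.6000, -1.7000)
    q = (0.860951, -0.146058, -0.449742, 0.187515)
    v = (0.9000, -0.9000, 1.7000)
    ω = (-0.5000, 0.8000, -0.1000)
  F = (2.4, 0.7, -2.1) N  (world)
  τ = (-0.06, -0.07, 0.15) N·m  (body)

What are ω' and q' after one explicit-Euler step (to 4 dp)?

gyro term ω×Iω = (-0.0008, 0.0015, 0.0160)
(τ − ω×Iω)/I = (-0.7400, -1.7875, 2.6800)
new body rate ω' = (-0.5296, 0.7285, 0.0072)
Hamilton product q⊗(0,ω) = (0.3055161, -0.5355133, 0.5803975, -0.4278125)
q + ½dt·q⊗(0,ω), renormalized = (0.8669, -0.1567, -0.4381, 0.1789)

ω' = (-0.5296, 0.7285, 0.0072)
q' = (0.8669, -0.1567, -0.4381, 0.1789)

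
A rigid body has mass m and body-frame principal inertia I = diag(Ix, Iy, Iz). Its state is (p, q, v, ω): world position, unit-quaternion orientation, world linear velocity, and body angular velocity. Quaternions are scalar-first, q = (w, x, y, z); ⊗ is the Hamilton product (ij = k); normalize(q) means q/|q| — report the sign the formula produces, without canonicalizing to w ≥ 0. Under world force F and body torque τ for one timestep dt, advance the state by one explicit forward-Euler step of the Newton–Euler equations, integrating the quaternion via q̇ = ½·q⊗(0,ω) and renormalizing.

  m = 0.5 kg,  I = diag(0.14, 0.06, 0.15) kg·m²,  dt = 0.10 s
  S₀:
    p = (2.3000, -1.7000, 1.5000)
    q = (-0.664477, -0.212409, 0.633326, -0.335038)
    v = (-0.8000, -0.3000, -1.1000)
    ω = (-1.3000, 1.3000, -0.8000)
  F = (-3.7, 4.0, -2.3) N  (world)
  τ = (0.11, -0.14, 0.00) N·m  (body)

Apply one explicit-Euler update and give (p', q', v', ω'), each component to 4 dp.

a = (-7.4000, 8.0000, -4.6000)
p' = p + v·dt = (2.2200, -1.7300, 1.3900)
v + (F/m)dt = (-1.5400, 0.5000, -1.5600)
ω×(Iω) gyroscopic = (-0.0936, -0.0104, 0.1352)
α = I⁻¹(τ − ω×Iω) = (1.4543, -2.1600, -0.9013)
ω' = ω + α·dt = (-1.1546, 1.0840, -0.8901)
Hamilton product q⊗(0,ω) = (-1.3674859, 0.7927087, -0.5981979, 1.0787737)
updated quaternion q' = (-0.7292, -0.1719, 0.6004, -0.2797)

p' = (2.2200, -1.7300, 1.3900)
q' = (-0.7292, -0.1719, 0.6004, -0.2797)
v' = (-1.5400, 0.5000, -1.5600)
ω' = (-1.1546, 1.0840, -0.8901)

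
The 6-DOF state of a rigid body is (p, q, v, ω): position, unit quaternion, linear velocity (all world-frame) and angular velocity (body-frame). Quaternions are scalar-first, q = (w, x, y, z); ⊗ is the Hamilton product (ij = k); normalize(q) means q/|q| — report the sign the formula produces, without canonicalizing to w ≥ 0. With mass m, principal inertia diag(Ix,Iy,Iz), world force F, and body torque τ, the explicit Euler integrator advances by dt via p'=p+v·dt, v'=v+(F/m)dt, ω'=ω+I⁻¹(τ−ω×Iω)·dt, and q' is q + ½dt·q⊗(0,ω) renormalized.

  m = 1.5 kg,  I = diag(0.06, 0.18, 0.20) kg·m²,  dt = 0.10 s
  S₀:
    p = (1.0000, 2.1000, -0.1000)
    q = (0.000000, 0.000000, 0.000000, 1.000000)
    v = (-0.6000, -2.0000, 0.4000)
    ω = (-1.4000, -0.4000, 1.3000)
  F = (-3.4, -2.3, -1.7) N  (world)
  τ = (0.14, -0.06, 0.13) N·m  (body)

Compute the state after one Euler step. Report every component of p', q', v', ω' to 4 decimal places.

p' = (0.9400, 1.9000, -0.0600)
q' = (-0.0647, 0.0199, -0.0697, 0.9953)
v' = (-0.8267, -2.1533, 0.2867)
ω' = (-1.1493, -0.5749, 1.3314)

ω×(Iω) gyroscopic = (-0.0104, 0.2548, 0.0672)
(τ − ω×Iω)/I = (2.5067, -1.7489, 0.3140)
new body rate ω' = (-1.1493, -0.5749, 1.3314)
Hamilton product q⊗(0,ω) = (-1.3000000, 0.4000000, -1.4000000, 0.0000000)
q' = normalize(q + ½dt·q⊗(0,ω)) = (-0.0647, 0.0199, -0.0697, 0.9953)
new position p' = (0.9400, 1.9000, -0.0600)
v + (F/m)dt = (-0.8267, -2.1533, 0.2867)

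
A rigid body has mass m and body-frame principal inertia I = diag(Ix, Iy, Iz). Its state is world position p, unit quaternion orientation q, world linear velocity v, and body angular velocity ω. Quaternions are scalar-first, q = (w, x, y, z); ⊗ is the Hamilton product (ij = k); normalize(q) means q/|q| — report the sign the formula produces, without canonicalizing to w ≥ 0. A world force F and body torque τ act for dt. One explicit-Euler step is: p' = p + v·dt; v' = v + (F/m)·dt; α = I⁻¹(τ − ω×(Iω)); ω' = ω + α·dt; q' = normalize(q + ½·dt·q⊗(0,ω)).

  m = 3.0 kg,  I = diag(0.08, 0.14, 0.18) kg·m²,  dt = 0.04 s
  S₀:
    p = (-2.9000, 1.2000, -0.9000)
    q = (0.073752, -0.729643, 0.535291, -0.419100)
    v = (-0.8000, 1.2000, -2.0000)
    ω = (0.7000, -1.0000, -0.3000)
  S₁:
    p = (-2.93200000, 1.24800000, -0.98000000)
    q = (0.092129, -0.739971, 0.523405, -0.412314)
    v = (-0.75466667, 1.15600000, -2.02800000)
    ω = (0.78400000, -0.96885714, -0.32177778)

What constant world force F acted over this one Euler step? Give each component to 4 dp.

v₁ − v₀ = (0.04533333, -0.04400000, -0.02800000)
applied force F = (3.4000, -3.3000, -2.1000)

F = (3.4000, -3.3000, -2.1000)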